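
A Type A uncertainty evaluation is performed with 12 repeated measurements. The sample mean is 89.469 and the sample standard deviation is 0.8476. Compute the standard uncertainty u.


The standard uncertainty for Type A evaluation is u = s / sqrt(n).
u = 0.8476 / sqrt(12)
u = 0.8476 / 3.4641
u = 0.2447

0.2447


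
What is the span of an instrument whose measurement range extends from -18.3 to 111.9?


Span = upper range - lower range.
Span = 111.9 - (-18.3)
Span = 130.2

130.2


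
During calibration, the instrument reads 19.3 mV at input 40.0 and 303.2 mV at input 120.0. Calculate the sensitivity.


Sensitivity = (y2 - y1) / (x2 - x1).
S = (303.2 - 19.3) / (120.0 - 40.0)
S = 283.9 / 80.0
S = 3.5487 mV/unit

3.5487 mV/unit


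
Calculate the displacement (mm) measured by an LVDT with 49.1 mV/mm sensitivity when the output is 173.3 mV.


Displacement = Vout / sensitivity.
d = 173.3 / 49.1
d = 3.53 mm

3.53 mm


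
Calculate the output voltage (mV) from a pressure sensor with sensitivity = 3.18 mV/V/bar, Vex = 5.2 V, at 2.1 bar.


Output = sensitivity * Vex * P.
Vout = 3.18 * 5.2 * 2.1
Vout = 16.536 * 2.1
Vout = 34.73 mV

34.73 mV


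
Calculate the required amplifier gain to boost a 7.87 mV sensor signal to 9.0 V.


Gain = Vout / Vin (converting to same units).
G = 9.0 V / 7.87 mV
G = 9000.0 mV / 7.87 mV
G = 1143.58

1143.58


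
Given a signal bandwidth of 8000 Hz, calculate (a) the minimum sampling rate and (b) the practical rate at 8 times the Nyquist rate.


By Nyquist theorem, fs_min = 2 * fmax.
fs_min = 2 * 8000 = 16000 Hz
Practical rate = 8 * fs_min = 8 * 16000 = 128000 Hz

fs_min = 16000 Hz, fs_practical = 128000 Hz


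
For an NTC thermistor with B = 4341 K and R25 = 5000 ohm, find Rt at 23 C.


NTC thermistor equation: Rt = R25 * exp(B * (1/T - 1/T25)).
T in Kelvin: 296.15 K, T25 = 298.15 K
1/T - 1/T25 = 1/296.15 - 1/298.15 = 2.265e-05
B * (1/T - 1/T25) = 4341 * 2.265e-05 = 0.0983
Rt = 5000 * exp(0.0983) = 5516.6 ohm

5516.6 ohm


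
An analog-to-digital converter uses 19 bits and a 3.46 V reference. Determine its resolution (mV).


The resolution (LSB) of an ADC is Vref / 2^n.
LSB = 3.46 / 2^19
LSB = 3.46 / 524288
LSB = 6.6e-06 V = 0.00659943 mV

0.00659943 mV


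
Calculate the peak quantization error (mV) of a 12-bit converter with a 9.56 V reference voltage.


The maximum quantization error is +/- LSB/2.
LSB = Vref / 2^n = 9.56 / 4096 = 0.00233398 V
Max error = LSB / 2 = 0.00233398 / 2 = 0.00116699 V
Max error = 1.167 mV

1.167 mV


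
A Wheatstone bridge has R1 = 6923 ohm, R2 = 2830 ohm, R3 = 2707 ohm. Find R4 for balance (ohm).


At balance: R1*R4 = R2*R3, so R4 = R2*R3/R1.
R4 = 2830 * 2707 / 6923
R4 = 7660810 / 6923
R4 = 1106.57 ohm

1106.57 ohm


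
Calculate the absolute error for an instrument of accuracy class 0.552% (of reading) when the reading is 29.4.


Absolute error = (accuracy% / 100) * reading.
Error = (0.552 / 100) * 29.4
Error = 0.00552 * 29.4
Error = 0.1623

0.1623


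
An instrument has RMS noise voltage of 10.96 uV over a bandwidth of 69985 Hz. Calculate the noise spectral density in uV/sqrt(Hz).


Noise spectral density = Vrms / sqrt(BW).
NSD = 10.96 / sqrt(69985)
NSD = 10.96 / 264.5468
NSD = 0.0414 uV/sqrt(Hz)

0.0414 uV/sqrt(Hz)


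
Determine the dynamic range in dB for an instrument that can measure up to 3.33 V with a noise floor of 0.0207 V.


Dynamic range = 20 * log10(Vmax / Vnoise).
DR = 20 * log10(3.33 / 0.0207)
DR = 20 * log10(160.87)
DR = 44.13 dB

44.13 dB


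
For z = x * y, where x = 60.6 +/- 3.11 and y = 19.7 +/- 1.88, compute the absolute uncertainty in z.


For a product z = x*y, the relative uncertainty is:
uz/z = sqrt((ux/x)^2 + (uy/y)^2)
Relative uncertainties: ux/x = 3.11/60.6 = 0.05132
uy/y = 1.88/19.7 = 0.095431
z = 60.6 * 19.7 = 1193.8
uz = 1193.8 * sqrt(0.05132^2 + 0.095431^2) = 129.357

129.357


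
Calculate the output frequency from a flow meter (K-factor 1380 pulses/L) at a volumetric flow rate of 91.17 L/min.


Frequency = K * Q / 60 (converting L/min to L/s).
f = 1380 * 91.17 / 60
f = 125814.6 / 60
f = 2096.91 Hz

2096.91 Hz


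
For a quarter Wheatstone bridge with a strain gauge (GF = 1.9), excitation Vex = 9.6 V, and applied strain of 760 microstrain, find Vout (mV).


Quarter bridge output: Vout = (GF * epsilon * Vex) / 4.
Vout = (1.9 * 760e-6 * 9.6) / 4
Vout = 0.0138624 / 4 V
Vout = 0.0034656 V = 3.4656 mV

3.4656 mV


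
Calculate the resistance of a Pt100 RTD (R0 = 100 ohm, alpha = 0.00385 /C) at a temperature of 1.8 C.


The RTD equation: Rt = R0 * (1 + alpha * T).
Rt = 100 * (1 + 0.00385 * 1.8)
Rt = 100 * (1 + 0.00693)
Rt = 100 * 1.00693
Rt = 100.693 ohm

100.693 ohm


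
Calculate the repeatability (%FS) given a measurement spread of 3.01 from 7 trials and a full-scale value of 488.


Repeatability = (spread / full scale) * 100%.
R = (3.01 / 488) * 100
R = 0.617 %FS

0.617 %FS


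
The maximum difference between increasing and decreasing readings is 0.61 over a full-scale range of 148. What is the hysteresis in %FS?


Hysteresis = (max difference / full scale) * 100%.
H = (0.61 / 148) * 100
H = 0.412 %FS

0.412 %FS


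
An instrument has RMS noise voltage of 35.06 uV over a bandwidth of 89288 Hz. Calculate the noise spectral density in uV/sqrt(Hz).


Noise spectral density = Vrms / sqrt(BW).
NSD = 35.06 / sqrt(89288)
NSD = 35.06 / 298.811
NSD = 0.1173 uV/sqrt(Hz)

0.1173 uV/sqrt(Hz)


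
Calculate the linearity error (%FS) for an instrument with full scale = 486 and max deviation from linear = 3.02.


Linearity error = (max deviation / full scale) * 100%.
Linearity = (3.02 / 486) * 100
Linearity = 0.621 %FS

0.621 %FS


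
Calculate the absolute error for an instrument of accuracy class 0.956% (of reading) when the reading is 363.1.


Absolute error = (accuracy% / 100) * reading.
Error = (0.956 / 100) * 363.1
Error = 0.00956 * 363.1
Error = 3.4712

3.4712


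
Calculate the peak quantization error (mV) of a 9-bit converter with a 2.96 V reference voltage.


The maximum quantization error is +/- LSB/2.
LSB = Vref / 2^n = 2.96 / 512 = 0.00578125 V
Max error = LSB / 2 = 0.00578125 / 2 = 0.00289062 V
Max error = 2.8906 mV

2.8906 mV


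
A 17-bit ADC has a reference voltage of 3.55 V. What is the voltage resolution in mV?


The resolution (LSB) of an ADC is Vref / 2^n.
LSB = 3.55 / 2^17
LSB = 3.55 / 131072
LSB = 2.708e-05 V = 0.02708435 mV

0.02708435 mV


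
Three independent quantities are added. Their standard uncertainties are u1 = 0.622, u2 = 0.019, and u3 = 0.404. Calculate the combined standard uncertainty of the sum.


For a sum of independent quantities, uc = sqrt(u1^2 + u2^2 + u3^2).
uc = sqrt(0.622^2 + 0.019^2 + 0.404^2)
uc = sqrt(0.386884 + 0.000361 + 0.163216)
uc = 0.7419

0.7419


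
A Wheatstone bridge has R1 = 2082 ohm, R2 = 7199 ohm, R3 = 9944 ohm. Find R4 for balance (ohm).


At balance: R1*R4 = R2*R3, so R4 = R2*R3/R1.
R4 = 7199 * 9944 / 2082
R4 = 71586856 / 2082
R4 = 34383.7 ohm

34383.7 ohm


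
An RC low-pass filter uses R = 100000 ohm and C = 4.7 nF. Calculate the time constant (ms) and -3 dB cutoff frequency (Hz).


Time constant: tau = R * C.
tau = 100000 * 4.70e-09 = 0.00047 s
tau = 0.47 ms
Cutoff frequency: fc = 1 / (2*pi*R*C).
fc = 1 / (2*pi*0.00047) = 338.63 Hz

tau = 0.47 ms, fc = 338.63 Hz


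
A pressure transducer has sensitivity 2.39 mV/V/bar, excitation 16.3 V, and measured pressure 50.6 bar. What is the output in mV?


Output = sensitivity * Vex * P.
Vout = 2.39 * 16.3 * 50.6
Vout = 38.957 * 50.6
Vout = 1971.22 mV

1971.22 mV


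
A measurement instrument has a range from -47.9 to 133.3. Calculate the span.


Span = upper range - lower range.
Span = 133.3 - (-47.9)
Span = 181.2

181.2


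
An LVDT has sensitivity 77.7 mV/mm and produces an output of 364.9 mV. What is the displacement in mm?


Displacement = Vout / sensitivity.
d = 364.9 / 77.7
d = 4.696 mm

4.696 mm


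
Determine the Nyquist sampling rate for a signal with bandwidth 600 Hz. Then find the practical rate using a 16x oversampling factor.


By Nyquist theorem, fs_min = 2 * fmax.
fs_min = 2 * 600 = 1200 Hz
Practical rate = 16 * fs_min = 16 * 1200 = 19200 Hz

fs_min = 1200 Hz, fs_practical = 19200 Hz


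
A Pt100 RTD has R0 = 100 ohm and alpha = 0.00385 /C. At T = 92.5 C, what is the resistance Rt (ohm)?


The RTD equation: Rt = R0 * (1 + alpha * T).
Rt = 100 * (1 + 0.00385 * 92.5)
Rt = 100 * (1 + 0.356125)
Rt = 100 * 1.356125
Rt = 135.613 ohm

135.613 ohm


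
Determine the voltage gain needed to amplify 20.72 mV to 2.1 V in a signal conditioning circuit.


Gain = Vout / Vin (converting to same units).
G = 2.1 V / 20.72 mV
G = 2100.0 mV / 20.72 mV
G = 101.35

101.35


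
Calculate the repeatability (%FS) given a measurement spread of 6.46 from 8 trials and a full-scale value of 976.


Repeatability = (spread / full scale) * 100%.
R = (6.46 / 976) * 100
R = 0.662 %FS

0.662 %FS


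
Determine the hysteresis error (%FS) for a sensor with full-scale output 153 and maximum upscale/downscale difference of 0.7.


Hysteresis = (max difference / full scale) * 100%.
H = (0.7 / 153) * 100
H = 0.458 %FS

0.458 %FS


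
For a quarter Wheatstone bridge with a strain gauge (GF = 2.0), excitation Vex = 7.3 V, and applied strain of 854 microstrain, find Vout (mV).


Quarter bridge output: Vout = (GF * epsilon * Vex) / 4.
Vout = (2.0 * 854e-6 * 7.3) / 4
Vout = 0.0124684 / 4 V
Vout = 0.0031171 V = 3.1171 mV

3.1171 mV


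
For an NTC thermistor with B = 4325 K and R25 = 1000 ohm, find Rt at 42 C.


NTC thermistor equation: Rt = R25 * exp(B * (1/T - 1/T25)).
T in Kelvin: 315.15 K, T25 = 298.15 K
1/T - 1/T25 = 1/315.15 - 1/298.15 = -0.00018092
B * (1/T - 1/T25) = 4325 * -0.00018092 = -0.7825
Rt = 1000 * exp(-0.7825) = 457.3 ohm

457.3 ohm


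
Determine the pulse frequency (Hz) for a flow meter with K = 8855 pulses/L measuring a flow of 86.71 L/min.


Frequency = K * Q / 60 (converting L/min to L/s).
f = 8855 * 86.71 / 60
f = 767817.05 / 60
f = 12796.95 Hz

12796.95 Hz


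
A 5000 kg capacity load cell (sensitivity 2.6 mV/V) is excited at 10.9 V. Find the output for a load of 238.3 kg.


Vout = rated_output * Vex * (load / capacity).
Vout = 2.6 * 10.9 * (238.3 / 5000)
Vout = 2.6 * 10.9 * 0.04766
Vout = 1.351 mV

1.351 mV


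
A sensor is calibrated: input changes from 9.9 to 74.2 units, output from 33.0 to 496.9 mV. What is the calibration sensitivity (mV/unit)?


Sensitivity = (y2 - y1) / (x2 - x1).
S = (496.9 - 33.0) / (74.2 - 9.9)
S = 463.9 / 64.3
S = 7.2146 mV/unit

7.2146 mV/unit


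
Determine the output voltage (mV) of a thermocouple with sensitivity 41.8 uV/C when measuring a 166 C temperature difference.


The thermocouple output V = sensitivity * dT.
V = 41.8 uV/C * 166 C
V = 6938.8 uV
V = 6.939 mV

6.939 mV


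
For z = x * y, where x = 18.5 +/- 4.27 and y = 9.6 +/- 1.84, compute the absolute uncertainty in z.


For a product z = x*y, the relative uncertainty is:
uz/z = sqrt((ux/x)^2 + (uy/y)^2)
Relative uncertainties: ux/x = 4.27/18.5 = 0.230811
uy/y = 1.84/9.6 = 0.191667
z = 18.5 * 9.6 = 177.6
uz = 177.6 * sqrt(0.230811^2 + 0.191667^2) = 53.283

53.283


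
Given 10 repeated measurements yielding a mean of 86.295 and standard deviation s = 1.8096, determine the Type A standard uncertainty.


The standard uncertainty for Type A evaluation is u = s / sqrt(n).
u = 1.8096 / sqrt(10)
u = 1.8096 / 3.1623
u = 0.5722

0.5722


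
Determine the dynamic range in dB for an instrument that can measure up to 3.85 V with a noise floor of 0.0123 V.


Dynamic range = 20 * log10(Vmax / Vnoise).
DR = 20 * log10(3.85 / 0.0123)
DR = 20 * log10(313.01)
DR = 49.91 dB

49.91 dB


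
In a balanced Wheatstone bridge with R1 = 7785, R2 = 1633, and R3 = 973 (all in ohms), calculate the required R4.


At balance: R1*R4 = R2*R3, so R4 = R2*R3/R1.
R4 = 1633 * 973 / 7785
R4 = 1588909 / 7785
R4 = 204.1 ohm

204.1 ohm


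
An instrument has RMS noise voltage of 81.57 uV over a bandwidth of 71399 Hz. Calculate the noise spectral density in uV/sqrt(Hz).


Noise spectral density = Vrms / sqrt(BW).
NSD = 81.57 / sqrt(71399)
NSD = 81.57 / 267.2059
NSD = 0.3053 uV/sqrt(Hz)

0.3053 uV/sqrt(Hz)


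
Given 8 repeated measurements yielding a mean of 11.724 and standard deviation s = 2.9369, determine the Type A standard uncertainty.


The standard uncertainty for Type A evaluation is u = s / sqrt(n).
u = 2.9369 / sqrt(8)
u = 2.9369 / 2.8284
u = 1.0384

1.0384


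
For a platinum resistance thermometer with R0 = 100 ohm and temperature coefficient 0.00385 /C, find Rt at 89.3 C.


The RTD equation: Rt = R0 * (1 + alpha * T).
Rt = 100 * (1 + 0.00385 * 89.3)
Rt = 100 * (1 + 0.343805)
Rt = 100 * 1.343805
Rt = 134.381 ohm

134.381 ohm


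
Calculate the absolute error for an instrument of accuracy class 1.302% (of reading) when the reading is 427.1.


Absolute error = (accuracy% / 100) * reading.
Error = (1.302 / 100) * 427.1
Error = 0.01302 * 427.1
Error = 5.5608

5.5608


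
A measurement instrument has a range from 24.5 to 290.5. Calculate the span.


Span = upper range - lower range.
Span = 290.5 - (24.5)
Span = 266.0

266.0


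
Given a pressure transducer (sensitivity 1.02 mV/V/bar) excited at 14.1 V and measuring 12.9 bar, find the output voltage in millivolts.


Output = sensitivity * Vex * P.
Vout = 1.02 * 14.1 * 12.9
Vout = 14.382 * 12.9
Vout = 185.53 mV

185.53 mV


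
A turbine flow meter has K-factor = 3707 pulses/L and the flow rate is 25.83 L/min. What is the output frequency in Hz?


Frequency = K * Q / 60 (converting L/min to L/s).
f = 3707 * 25.83 / 60
f = 95751.81 / 60
f = 1595.86 Hz

1595.86 Hz


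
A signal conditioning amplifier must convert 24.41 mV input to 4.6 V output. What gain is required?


Gain = Vout / Vin (converting to same units).
G = 4.6 V / 24.41 mV
G = 4600.0 mV / 24.41 mV
G = 188.45

188.45


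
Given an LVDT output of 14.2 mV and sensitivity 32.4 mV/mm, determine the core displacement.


Displacement = Vout / sensitivity.
d = 14.2 / 32.4
d = 0.438 mm

0.438 mm


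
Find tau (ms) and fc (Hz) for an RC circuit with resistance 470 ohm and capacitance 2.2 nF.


Time constant: tau = R * C.
tau = 470 * 2.20e-09 = 1.034e-06 s
tau = 0.001 ms
Cutoff frequency: fc = 1 / (2*pi*R*C).
fc = 1 / (2*pi*1.034e-06) = 153921.61 Hz

tau = 0.001 ms, fc = 153921.61 Hz


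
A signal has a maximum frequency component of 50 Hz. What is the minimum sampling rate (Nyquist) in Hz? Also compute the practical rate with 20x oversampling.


By Nyquist theorem, fs_min = 2 * fmax.
fs_min = 2 * 50 = 100 Hz
Practical rate = 20 * fs_min = 20 * 100 = 2000 Hz

fs_min = 100 Hz, fs_practical = 2000 Hz


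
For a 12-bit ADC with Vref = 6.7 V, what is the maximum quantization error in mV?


The maximum quantization error is +/- LSB/2.
LSB = Vref / 2^n = 6.7 / 4096 = 0.00163574 V
Max error = LSB / 2 = 0.00163574 / 2 = 0.00081787 V
Max error = 0.8179 mV

0.8179 mV


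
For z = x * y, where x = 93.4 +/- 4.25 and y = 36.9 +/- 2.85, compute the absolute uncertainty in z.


For a product z = x*y, the relative uncertainty is:
uz/z = sqrt((ux/x)^2 + (uy/y)^2)
Relative uncertainties: ux/x = 4.25/93.4 = 0.045503
uy/y = 2.85/36.9 = 0.077236
z = 93.4 * 36.9 = 3446.5
uz = 3446.5 * sqrt(0.045503^2 + 0.077236^2) = 308.952

308.952


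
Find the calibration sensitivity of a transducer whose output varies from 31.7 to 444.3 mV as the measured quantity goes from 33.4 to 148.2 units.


Sensitivity = (y2 - y1) / (x2 - x1).
S = (444.3 - 31.7) / (148.2 - 33.4)
S = 412.6 / 114.8
S = 3.5941 mV/unit

3.5941 mV/unit


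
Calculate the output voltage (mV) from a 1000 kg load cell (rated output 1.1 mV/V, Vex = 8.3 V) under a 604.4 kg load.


Vout = rated_output * Vex * (load / capacity).
Vout = 1.1 * 8.3 * (604.4 / 1000)
Vout = 1.1 * 8.3 * 0.6044
Vout = 5.518 mV

5.518 mV


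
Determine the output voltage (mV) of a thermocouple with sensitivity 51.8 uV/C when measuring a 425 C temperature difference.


The thermocouple output V = sensitivity * dT.
V = 51.8 uV/C * 425 C
V = 22015.0 uV
V = 22.015 mV

22.015 mV


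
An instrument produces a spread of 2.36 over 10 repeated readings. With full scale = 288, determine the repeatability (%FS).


Repeatability = (spread / full scale) * 100%.
R = (2.36 / 288) * 100
R = 0.819 %FS

0.819 %FS


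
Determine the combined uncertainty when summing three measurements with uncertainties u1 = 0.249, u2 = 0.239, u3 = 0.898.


For a sum of independent quantities, uc = sqrt(u1^2 + u2^2 + u3^2).
uc = sqrt(0.249^2 + 0.239^2 + 0.898^2)
uc = sqrt(0.062001 + 0.057121 + 0.806404)
uc = 0.962

0.962


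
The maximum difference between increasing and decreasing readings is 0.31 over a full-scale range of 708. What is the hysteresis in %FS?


Hysteresis = (max difference / full scale) * 100%.
H = (0.31 / 708) * 100
H = 0.044 %FS

0.044 %FS


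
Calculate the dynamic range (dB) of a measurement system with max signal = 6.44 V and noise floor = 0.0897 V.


Dynamic range = 20 * log10(Vmax / Vnoise).
DR = 20 * log10(6.44 / 0.0897)
DR = 20 * log10(71.79)
DR = 37.12 dB

37.12 dB


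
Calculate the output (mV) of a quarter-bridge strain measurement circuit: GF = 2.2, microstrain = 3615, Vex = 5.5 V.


Quarter bridge output: Vout = (GF * epsilon * Vex) / 4.
Vout = (2.2 * 3615e-6 * 5.5) / 4
Vout = 0.0437415 / 4 V
Vout = 0.01093538 V = 10.9354 mV

10.9354 mV


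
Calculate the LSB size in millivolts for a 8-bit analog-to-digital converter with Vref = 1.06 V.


The resolution (LSB) of an ADC is Vref / 2^n.
LSB = 1.06 / 2^8
LSB = 1.06 / 256
LSB = 0.00414063 V = 4.140625 mV

4.140625 mV


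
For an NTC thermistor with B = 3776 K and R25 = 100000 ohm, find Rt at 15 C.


NTC thermistor equation: Rt = R25 * exp(B * (1/T - 1/T25)).
T in Kelvin: 288.15 K, T25 = 298.15 K
1/T - 1/T25 = 1/288.15 - 1/298.15 = 0.0001164
B * (1/T - 1/T25) = 3776 * 0.0001164 = 0.4395
Rt = 100000 * exp(0.4395) = 155196.2 ohm

155196.2 ohm


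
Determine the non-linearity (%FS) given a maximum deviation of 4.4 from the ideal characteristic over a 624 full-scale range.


Linearity error = (max deviation / full scale) * 100%.
Linearity = (4.4 / 624) * 100
Linearity = 0.705 %FS

0.705 %FS


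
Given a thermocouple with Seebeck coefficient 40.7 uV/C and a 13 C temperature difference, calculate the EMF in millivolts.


The thermocouple output V = sensitivity * dT.
V = 40.7 uV/C * 13 C
V = 529.1 uV
V = 0.529 mV

0.529 mV


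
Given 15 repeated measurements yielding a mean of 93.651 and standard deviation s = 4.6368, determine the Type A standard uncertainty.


The standard uncertainty for Type A evaluation is u = s / sqrt(n).
u = 4.6368 / sqrt(15)
u = 4.6368 / 3.873
u = 1.1972

1.1972


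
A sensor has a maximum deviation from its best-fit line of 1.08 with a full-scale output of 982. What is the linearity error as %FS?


Linearity error = (max deviation / full scale) * 100%.
Linearity = (1.08 / 982) * 100
Linearity = 0.11 %FS

0.11 %FS


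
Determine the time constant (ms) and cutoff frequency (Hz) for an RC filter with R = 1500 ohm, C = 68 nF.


Time constant: tau = R * C.
tau = 1500 * 6.80e-08 = 0.000102 s
tau = 0.102 ms
Cutoff frequency: fc = 1 / (2*pi*R*C).
fc = 1 / (2*pi*0.000102) = 1560.34 Hz

tau = 0.102 ms, fc = 1560.34 Hz


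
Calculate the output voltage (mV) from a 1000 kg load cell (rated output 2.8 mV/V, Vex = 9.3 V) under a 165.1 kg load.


Vout = rated_output * Vex * (load / capacity).
Vout = 2.8 * 9.3 * (165.1 / 1000)
Vout = 2.8 * 9.3 * 0.1651
Vout = 4.299 mV

4.299 mV


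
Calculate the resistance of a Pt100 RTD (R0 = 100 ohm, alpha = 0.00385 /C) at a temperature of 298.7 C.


The RTD equation: Rt = R0 * (1 + alpha * T).
Rt = 100 * (1 + 0.00385 * 298.7)
Rt = 100 * (1 + 1.149995)
Rt = 100 * 2.149995
Rt = 215.0 ohm

215.0 ohm


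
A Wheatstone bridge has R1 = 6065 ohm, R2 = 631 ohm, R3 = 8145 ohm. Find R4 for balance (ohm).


At balance: R1*R4 = R2*R3, so R4 = R2*R3/R1.
R4 = 631 * 8145 / 6065
R4 = 5139495 / 6065
R4 = 847.4 ohm

847.4 ohm


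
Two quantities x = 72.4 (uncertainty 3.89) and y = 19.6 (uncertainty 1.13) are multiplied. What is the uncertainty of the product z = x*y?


For a product z = x*y, the relative uncertainty is:
uz/z = sqrt((ux/x)^2 + (uy/y)^2)
Relative uncertainties: ux/x = 3.89/72.4 = 0.053729
uy/y = 1.13/19.6 = 0.057653
z = 72.4 * 19.6 = 1419.0
uz = 1419.0 * sqrt(0.053729^2 + 0.057653^2) = 111.832

111.832


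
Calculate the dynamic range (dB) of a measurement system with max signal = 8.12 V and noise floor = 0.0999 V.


Dynamic range = 20 * log10(Vmax / Vnoise).
DR = 20 * log10(8.12 / 0.0999)
DR = 20 * log10(81.28)
DR = 38.2 dB

38.2 dB


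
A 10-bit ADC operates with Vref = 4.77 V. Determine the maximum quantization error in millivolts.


The maximum quantization error is +/- LSB/2.
LSB = Vref / 2^n = 4.77 / 1024 = 0.0046582 V
Max error = LSB / 2 = 0.0046582 / 2 = 0.0023291 V
Max error = 2.3291 mV

2.3291 mV


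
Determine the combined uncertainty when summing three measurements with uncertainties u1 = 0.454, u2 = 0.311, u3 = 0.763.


For a sum of independent quantities, uc = sqrt(u1^2 + u2^2 + u3^2).
uc = sqrt(0.454^2 + 0.311^2 + 0.763^2)
uc = sqrt(0.206116 + 0.096721 + 0.582169)
uc = 0.9407

0.9407


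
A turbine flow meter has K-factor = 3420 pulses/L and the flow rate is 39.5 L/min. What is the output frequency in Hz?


Frequency = K * Q / 60 (converting L/min to L/s).
f = 3420 * 39.5 / 60
f = 135090.0 / 60
f = 2251.5 Hz

2251.5 Hz


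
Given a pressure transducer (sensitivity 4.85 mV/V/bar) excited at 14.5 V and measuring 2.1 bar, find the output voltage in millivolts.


Output = sensitivity * Vex * P.
Vout = 4.85 * 14.5 * 2.1
Vout = 70.325 * 2.1
Vout = 147.68 mV

147.68 mV


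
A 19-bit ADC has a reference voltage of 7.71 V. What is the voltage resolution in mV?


The resolution (LSB) of an ADC is Vref / 2^n.
LSB = 7.71 / 2^19
LSB = 7.71 / 524288
LSB = 1.471e-05 V = 0.01470566 mV

0.01470566 mV


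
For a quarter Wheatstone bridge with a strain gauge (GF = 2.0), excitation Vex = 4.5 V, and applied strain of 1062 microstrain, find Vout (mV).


Quarter bridge output: Vout = (GF * epsilon * Vex) / 4.
Vout = (2.0 * 1062e-6 * 4.5) / 4
Vout = 0.009558 / 4 V
Vout = 0.0023895 V = 2.3895 mV

2.3895 mV


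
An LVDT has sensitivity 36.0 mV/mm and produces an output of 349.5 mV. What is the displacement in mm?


Displacement = Vout / sensitivity.
d = 349.5 / 36.0
d = 9.708 mm

9.708 mm


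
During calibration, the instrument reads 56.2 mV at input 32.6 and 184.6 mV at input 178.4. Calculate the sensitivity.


Sensitivity = (y2 - y1) / (x2 - x1).
S = (184.6 - 56.2) / (178.4 - 32.6)
S = 128.4 / 145.8
S = 0.8807 mV/unit

0.8807 mV/unit


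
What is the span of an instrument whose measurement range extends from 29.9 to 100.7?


Span = upper range - lower range.
Span = 100.7 - (29.9)
Span = 70.8

70.8


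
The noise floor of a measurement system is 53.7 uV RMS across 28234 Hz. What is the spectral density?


Noise spectral density = Vrms / sqrt(BW).
NSD = 53.7 / sqrt(28234)
NSD = 53.7 / 168.0298
NSD = 0.3196 uV/sqrt(Hz)

0.3196 uV/sqrt(Hz)


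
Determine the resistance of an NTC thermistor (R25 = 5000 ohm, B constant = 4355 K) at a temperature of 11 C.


NTC thermistor equation: Rt = R25 * exp(B * (1/T - 1/T25)).
T in Kelvin: 284.15 K, T25 = 298.15 K
1/T - 1/T25 = 1/284.15 - 1/298.15 = 0.00016525
B * (1/T - 1/T25) = 4355 * 0.00016525 = 0.7197
Rt = 5000 * exp(0.7197) = 10268.8 ohm

10268.8 ohm


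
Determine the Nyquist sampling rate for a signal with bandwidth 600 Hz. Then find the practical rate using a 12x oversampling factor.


By Nyquist theorem, fs_min = 2 * fmax.
fs_min = 2 * 600 = 1200 Hz
Practical rate = 12 * fs_min = 12 * 1200 = 14400 Hz

fs_min = 1200 Hz, fs_practical = 14400 Hz


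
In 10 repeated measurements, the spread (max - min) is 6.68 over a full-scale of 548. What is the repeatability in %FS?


Repeatability = (spread / full scale) * 100%.
R = (6.68 / 548) * 100
R = 1.219 %FS

1.219 %FS


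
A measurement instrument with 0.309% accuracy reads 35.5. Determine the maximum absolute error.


Absolute error = (accuracy% / 100) * reading.
Error = (0.309 / 100) * 35.5
Error = 0.00309 * 35.5
Error = 0.1097

0.1097


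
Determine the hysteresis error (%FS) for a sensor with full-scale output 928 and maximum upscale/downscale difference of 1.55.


Hysteresis = (max difference / full scale) * 100%.
H = (1.55 / 928) * 100
H = 0.167 %FS

0.167 %FS


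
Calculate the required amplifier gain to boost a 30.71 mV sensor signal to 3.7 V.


Gain = Vout / Vin (converting to same units).
G = 3.7 V / 30.71 mV
G = 3700.0 mV / 30.71 mV
G = 120.48

120.48


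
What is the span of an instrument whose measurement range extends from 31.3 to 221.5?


Span = upper range - lower range.
Span = 221.5 - (31.3)
Span = 190.2

190.2


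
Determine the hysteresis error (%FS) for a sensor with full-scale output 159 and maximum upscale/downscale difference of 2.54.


Hysteresis = (max difference / full scale) * 100%.
H = (2.54 / 159) * 100
H = 1.597 %FS

1.597 %FS


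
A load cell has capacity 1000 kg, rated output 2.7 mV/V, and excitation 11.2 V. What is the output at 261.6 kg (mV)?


Vout = rated_output * Vex * (load / capacity).
Vout = 2.7 * 11.2 * (261.6 / 1000)
Vout = 2.7 * 11.2 * 0.2616
Vout = 7.911 mV

7.911 mV


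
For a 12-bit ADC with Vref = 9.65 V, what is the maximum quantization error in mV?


The maximum quantization error is +/- LSB/2.
LSB = Vref / 2^n = 9.65 / 4096 = 0.00235596 V
Max error = LSB / 2 = 0.00235596 / 2 = 0.00117798 V
Max error = 1.178 mV

1.178 mV


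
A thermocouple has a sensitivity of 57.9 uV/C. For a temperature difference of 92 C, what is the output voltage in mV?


The thermocouple output V = sensitivity * dT.
V = 57.9 uV/C * 92 C
V = 5326.8 uV
V = 5.327 mV

5.327 mV


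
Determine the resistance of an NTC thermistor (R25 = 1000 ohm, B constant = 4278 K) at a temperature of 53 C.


NTC thermistor equation: Rt = R25 * exp(B * (1/T - 1/T25)).
T in Kelvin: 326.15 K, T25 = 298.15 K
1/T - 1/T25 = 1/326.15 - 1/298.15 = -0.00028794
B * (1/T - 1/T25) = 4278 * -0.00028794 = -1.2318
Rt = 1000 * exp(-1.2318) = 291.8 ohm

291.8 ohm


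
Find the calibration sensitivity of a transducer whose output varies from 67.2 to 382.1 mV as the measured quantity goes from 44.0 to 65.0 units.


Sensitivity = (y2 - y1) / (x2 - x1).
S = (382.1 - 67.2) / (65.0 - 44.0)
S = 314.9 / 21.0
S = 14.9952 mV/unit

14.9952 mV/unit


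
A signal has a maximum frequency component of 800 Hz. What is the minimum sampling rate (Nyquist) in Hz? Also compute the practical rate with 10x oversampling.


By Nyquist theorem, fs_min = 2 * fmax.
fs_min = 2 * 800 = 1600 Hz
Practical rate = 10 * fs_min = 10 * 1600 = 16000 Hz

fs_min = 1600 Hz, fs_practical = 16000 Hz


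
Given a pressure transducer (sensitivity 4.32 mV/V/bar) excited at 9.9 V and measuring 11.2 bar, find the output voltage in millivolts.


Output = sensitivity * Vex * P.
Vout = 4.32 * 9.9 * 11.2
Vout = 42.768 * 11.2
Vout = 479.0 mV

479.0 mV


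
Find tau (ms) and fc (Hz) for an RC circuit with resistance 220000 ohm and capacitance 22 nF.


Time constant: tau = R * C.
tau = 220000 * 2.20e-08 = 0.00484 s
tau = 4.84 ms
Cutoff frequency: fc = 1 / (2*pi*R*C).
fc = 1 / (2*pi*0.00484) = 32.88 Hz

tau = 4.84 ms, fc = 32.88 Hz


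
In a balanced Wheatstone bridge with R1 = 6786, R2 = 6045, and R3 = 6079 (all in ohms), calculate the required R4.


At balance: R1*R4 = R2*R3, so R4 = R2*R3/R1.
R4 = 6045 * 6079 / 6786
R4 = 36747555 / 6786
R4 = 5415.2 ohm

5415.2 ohm


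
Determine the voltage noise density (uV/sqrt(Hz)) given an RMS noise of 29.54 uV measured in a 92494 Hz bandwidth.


Noise spectral density = Vrms / sqrt(BW).
NSD = 29.54 / sqrt(92494)
NSD = 29.54 / 304.1283
NSD = 0.0971 uV/sqrt(Hz)

0.0971 uV/sqrt(Hz)


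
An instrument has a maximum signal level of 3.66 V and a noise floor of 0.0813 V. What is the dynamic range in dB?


Dynamic range = 20 * log10(Vmax / Vnoise).
DR = 20 * log10(3.66 / 0.0813)
DR = 20 * log10(45.02)
DR = 33.07 dB

33.07 dB


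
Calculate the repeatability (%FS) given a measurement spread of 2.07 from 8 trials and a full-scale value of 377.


Repeatability = (spread / full scale) * 100%.
R = (2.07 / 377) * 100
R = 0.549 %FS

0.549 %FS


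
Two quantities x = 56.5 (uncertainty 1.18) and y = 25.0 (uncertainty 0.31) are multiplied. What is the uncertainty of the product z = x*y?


For a product z = x*y, the relative uncertainty is:
uz/z = sqrt((ux/x)^2 + (uy/y)^2)
Relative uncertainties: ux/x = 1.18/56.5 = 0.020885
uy/y = 0.31/25.0 = 0.0124
z = 56.5 * 25.0 = 1412.5
uz = 1412.5 * sqrt(0.020885^2 + 0.0124^2) = 34.308

34.308


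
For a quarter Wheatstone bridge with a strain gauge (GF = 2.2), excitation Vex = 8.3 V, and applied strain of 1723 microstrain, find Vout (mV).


Quarter bridge output: Vout = (GF * epsilon * Vex) / 4.
Vout = (2.2 * 1723e-6 * 8.3) / 4
Vout = 0.03146198 / 4 V
Vout = 0.0078655 V = 7.8655 mV

7.8655 mV


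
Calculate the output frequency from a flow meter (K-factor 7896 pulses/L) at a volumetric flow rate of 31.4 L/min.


Frequency = K * Q / 60 (converting L/min to L/s).
f = 7896 * 31.4 / 60
f = 247934.4 / 60
f = 4132.24 Hz

4132.24 Hz


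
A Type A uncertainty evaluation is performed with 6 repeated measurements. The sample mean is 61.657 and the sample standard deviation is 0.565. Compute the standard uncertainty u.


The standard uncertainty for Type A evaluation is u = s / sqrt(n).
u = 0.565 / sqrt(6)
u = 0.565 / 2.4495
u = 0.2307

0.2307


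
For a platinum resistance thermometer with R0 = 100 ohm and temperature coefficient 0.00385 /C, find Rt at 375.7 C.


The RTD equation: Rt = R0 * (1 + alpha * T).
Rt = 100 * (1 + 0.00385 * 375.7)
Rt = 100 * (1 + 1.446445)
Rt = 100 * 2.446445
Rt = 244.644 ohm

244.644 ohm


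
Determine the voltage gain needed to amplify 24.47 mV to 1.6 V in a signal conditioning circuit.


Gain = Vout / Vin (converting to same units).
G = 1.6 V / 24.47 mV
G = 1600.0 mV / 24.47 mV
G = 65.39

65.39


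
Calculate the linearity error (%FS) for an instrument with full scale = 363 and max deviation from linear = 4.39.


Linearity error = (max deviation / full scale) * 100%.
Linearity = (4.39 / 363) * 100
Linearity = 1.209 %FS

1.209 %FS


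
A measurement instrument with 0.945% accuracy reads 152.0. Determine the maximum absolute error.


Absolute error = (accuracy% / 100) * reading.
Error = (0.945 / 100) * 152.0
Error = 0.00945 * 152.0
Error = 1.4364

1.4364


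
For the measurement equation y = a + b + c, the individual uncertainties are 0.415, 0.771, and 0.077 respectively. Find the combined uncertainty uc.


For a sum of independent quantities, uc = sqrt(u1^2 + u2^2 + u3^2).
uc = sqrt(0.415^2 + 0.771^2 + 0.077^2)
uc = sqrt(0.172225 + 0.594441 + 0.005929)
uc = 0.879

0.879


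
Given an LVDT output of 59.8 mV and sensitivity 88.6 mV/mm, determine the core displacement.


Displacement = Vout / sensitivity.
d = 59.8 / 88.6
d = 0.675 mm

0.675 mm


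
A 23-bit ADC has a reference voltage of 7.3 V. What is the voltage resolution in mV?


The resolution (LSB) of an ADC is Vref / 2^n.
LSB = 7.3 / 2^23
LSB = 7.3 / 8388608
LSB = 8.7e-07 V = 0.00087023 mV

0.00087023 mV


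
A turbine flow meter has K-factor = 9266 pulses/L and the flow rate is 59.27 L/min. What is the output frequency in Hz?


Frequency = K * Q / 60 (converting L/min to L/s).
f = 9266 * 59.27 / 60
f = 549195.82 / 60
f = 9153.26 Hz

9153.26 Hz


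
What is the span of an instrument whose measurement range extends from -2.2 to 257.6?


Span = upper range - lower range.
Span = 257.6 - (-2.2)
Span = 259.8

259.8


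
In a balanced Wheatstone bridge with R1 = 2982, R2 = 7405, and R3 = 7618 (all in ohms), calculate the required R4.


At balance: R1*R4 = R2*R3, so R4 = R2*R3/R1.
R4 = 7405 * 7618 / 2982
R4 = 56411290 / 2982
R4 = 18917.27 ohm

18917.27 ohm


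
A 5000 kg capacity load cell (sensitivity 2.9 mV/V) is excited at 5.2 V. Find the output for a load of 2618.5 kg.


Vout = rated_output * Vex * (load / capacity).
Vout = 2.9 * 5.2 * (2618.5 / 5000)
Vout = 2.9 * 5.2 * 0.5237
Vout = 7.897 mV

7.897 mV


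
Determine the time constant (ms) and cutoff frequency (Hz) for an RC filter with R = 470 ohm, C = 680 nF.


Time constant: tau = R * C.
tau = 470 * 6.80e-07 = 0.0003196 s
tau = 0.3196 ms
Cutoff frequency: fc = 1 / (2*pi*R*C).
fc = 1 / (2*pi*0.0003196) = 497.98 Hz

tau = 0.3196 ms, fc = 497.98 Hz


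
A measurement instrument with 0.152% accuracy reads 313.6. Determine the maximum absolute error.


Absolute error = (accuracy% / 100) * reading.
Error = (0.152 / 100) * 313.6
Error = 0.00152 * 313.6
Error = 0.4767

0.4767


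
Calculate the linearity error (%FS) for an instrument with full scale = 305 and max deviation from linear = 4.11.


Linearity error = (max deviation / full scale) * 100%.
Linearity = (4.11 / 305) * 100
Linearity = 1.348 %FS

1.348 %FS


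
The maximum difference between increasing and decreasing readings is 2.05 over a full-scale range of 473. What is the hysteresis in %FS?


Hysteresis = (max difference / full scale) * 100%.
H = (2.05 / 473) * 100
H = 0.433 %FS

0.433 %FS


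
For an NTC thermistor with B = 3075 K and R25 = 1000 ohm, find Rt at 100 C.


NTC thermistor equation: Rt = R25 * exp(B * (1/T - 1/T25)).
T in Kelvin: 373.15 K, T25 = 298.15 K
1/T - 1/T25 = 1/373.15 - 1/298.15 = -0.00067413
B * (1/T - 1/T25) = 3075 * -0.00067413 = -2.0729
Rt = 1000 * exp(-2.0729) = 125.8 ohm

125.8 ohm


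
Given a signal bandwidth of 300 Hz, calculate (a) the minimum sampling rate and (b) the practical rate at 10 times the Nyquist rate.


By Nyquist theorem, fs_min = 2 * fmax.
fs_min = 2 * 300 = 600 Hz
Practical rate = 10 * fs_min = 10 * 600 = 6000 Hz

fs_min = 600 Hz, fs_practical = 6000 Hz


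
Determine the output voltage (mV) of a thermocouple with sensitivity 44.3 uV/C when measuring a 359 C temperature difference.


The thermocouple output V = sensitivity * dT.
V = 44.3 uV/C * 359 C
V = 15903.7 uV
V = 15.904 mV

15.904 mV


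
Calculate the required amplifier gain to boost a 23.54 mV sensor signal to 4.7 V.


Gain = Vout / Vin (converting to same units).
G = 4.7 V / 23.54 mV
G = 4700.0 mV / 23.54 mV
G = 199.66

199.66


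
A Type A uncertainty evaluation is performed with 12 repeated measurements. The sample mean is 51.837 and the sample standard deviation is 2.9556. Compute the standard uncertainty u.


The standard uncertainty for Type A evaluation is u = s / sqrt(n).
u = 2.9556 / sqrt(12)
u = 2.9556 / 3.4641
u = 0.8532

0.8532


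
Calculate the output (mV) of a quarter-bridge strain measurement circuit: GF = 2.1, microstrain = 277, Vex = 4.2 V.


Quarter bridge output: Vout = (GF * epsilon * Vex) / 4.
Vout = (2.1 * 277e-6 * 4.2) / 4
Vout = 0.00244314 / 4 V
Vout = 0.00061078 V = 0.6108 mV

0.6108 mV


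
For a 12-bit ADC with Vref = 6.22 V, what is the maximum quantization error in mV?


The maximum quantization error is +/- LSB/2.
LSB = Vref / 2^n = 6.22 / 4096 = 0.00151855 V
Max error = LSB / 2 = 0.00151855 / 2 = 0.00075928 V
Max error = 0.7593 mV

0.7593 mV


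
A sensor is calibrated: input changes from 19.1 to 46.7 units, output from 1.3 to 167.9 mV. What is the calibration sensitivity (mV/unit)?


Sensitivity = (y2 - y1) / (x2 - x1).
S = (167.9 - 1.3) / (46.7 - 19.1)
S = 166.6 / 27.6
S = 6.0362 mV/unit

6.0362 mV/unit


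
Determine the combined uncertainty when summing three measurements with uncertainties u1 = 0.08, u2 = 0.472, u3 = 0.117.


For a sum of independent quantities, uc = sqrt(u1^2 + u2^2 + u3^2).
uc = sqrt(0.08^2 + 0.472^2 + 0.117^2)
uc = sqrt(0.0064 + 0.222784 + 0.013689)
uc = 0.4928

0.4928


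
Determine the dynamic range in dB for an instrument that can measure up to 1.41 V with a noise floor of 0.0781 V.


Dynamic range = 20 * log10(Vmax / Vnoise).
DR = 20 * log10(1.41 / 0.0781)
DR = 20 * log10(18.05)
DR = 25.13 dB

25.13 dB


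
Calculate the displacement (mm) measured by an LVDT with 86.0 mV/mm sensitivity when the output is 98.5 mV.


Displacement = Vout / sensitivity.
d = 98.5 / 86.0
d = 1.145 mm

1.145 mm


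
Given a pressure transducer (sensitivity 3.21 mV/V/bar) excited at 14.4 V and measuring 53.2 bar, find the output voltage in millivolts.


Output = sensitivity * Vex * P.
Vout = 3.21 * 14.4 * 53.2
Vout = 46.224 * 53.2
Vout = 2459.12 mV

2459.12 mV


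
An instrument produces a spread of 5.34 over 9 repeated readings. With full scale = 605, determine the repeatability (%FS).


Repeatability = (spread / full scale) * 100%.
R = (5.34 / 605) * 100
R = 0.883 %FS

0.883 %FS


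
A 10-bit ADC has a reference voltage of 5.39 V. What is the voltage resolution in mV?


The resolution (LSB) of an ADC is Vref / 2^n.
LSB = 5.39 / 2^10
LSB = 5.39 / 1024
LSB = 0.00526367 V = 5.26367188 mV

5.26367188 mV


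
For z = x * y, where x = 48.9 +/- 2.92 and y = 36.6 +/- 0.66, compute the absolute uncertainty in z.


For a product z = x*y, the relative uncertainty is:
uz/z = sqrt((ux/x)^2 + (uy/y)^2)
Relative uncertainties: ux/x = 2.92/48.9 = 0.059714
uy/y = 0.66/36.6 = 0.018033
z = 48.9 * 36.6 = 1789.7
uz = 1789.7 * sqrt(0.059714^2 + 0.018033^2) = 111.639

111.639


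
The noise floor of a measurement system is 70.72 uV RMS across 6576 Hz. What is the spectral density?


Noise spectral density = Vrms / sqrt(BW).
NSD = 70.72 / sqrt(6576)
NSD = 70.72 / 81.0925
NSD = 0.8721 uV/sqrt(Hz)

0.8721 uV/sqrt(Hz)


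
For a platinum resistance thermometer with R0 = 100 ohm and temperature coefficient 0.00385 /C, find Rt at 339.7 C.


The RTD equation: Rt = R0 * (1 + alpha * T).
Rt = 100 * (1 + 0.00385 * 339.7)
Rt = 100 * (1 + 1.307845)
Rt = 100 * 2.307845
Rt = 230.784 ohm

230.784 ohm


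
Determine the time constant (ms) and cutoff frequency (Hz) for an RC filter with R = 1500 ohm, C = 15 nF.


Time constant: tau = R * C.
tau = 1500 * 1.50e-08 = 2.25e-05 s
tau = 0.0225 ms
Cutoff frequency: fc = 1 / (2*pi*R*C).
fc = 1 / (2*pi*2.25e-05) = 7073.55 Hz

tau = 0.0225 ms, fc = 7073.55 Hz


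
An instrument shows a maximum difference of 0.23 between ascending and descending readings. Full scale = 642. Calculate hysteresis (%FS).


Hysteresis = (max difference / full scale) * 100%.
H = (0.23 / 642) * 100
H = 0.036 %FS

0.036 %FS


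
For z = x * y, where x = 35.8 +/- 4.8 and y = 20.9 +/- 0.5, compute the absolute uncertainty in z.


For a product z = x*y, the relative uncertainty is:
uz/z = sqrt((ux/x)^2 + (uy/y)^2)
Relative uncertainties: ux/x = 4.8/35.8 = 0.134078
uy/y = 0.5/20.9 = 0.023923
z = 35.8 * 20.9 = 748.2
uz = 748.2 * sqrt(0.134078^2 + 0.023923^2) = 101.904

101.904


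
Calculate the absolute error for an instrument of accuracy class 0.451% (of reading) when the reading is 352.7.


Absolute error = (accuracy% / 100) * reading.
Error = (0.451 / 100) * 352.7
Error = 0.00451 * 352.7
Error = 1.5907

1.5907


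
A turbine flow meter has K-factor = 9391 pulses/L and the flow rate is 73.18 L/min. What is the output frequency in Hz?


Frequency = K * Q / 60 (converting L/min to L/s).
f = 9391 * 73.18 / 60
f = 687233.38 / 60
f = 11453.89 Hz

11453.89 Hz


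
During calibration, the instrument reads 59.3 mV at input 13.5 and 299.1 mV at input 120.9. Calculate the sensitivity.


Sensitivity = (y2 - y1) / (x2 - x1).
S = (299.1 - 59.3) / (120.9 - 13.5)
S = 239.8 / 107.4
S = 2.2328 mV/unit

2.2328 mV/unit
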